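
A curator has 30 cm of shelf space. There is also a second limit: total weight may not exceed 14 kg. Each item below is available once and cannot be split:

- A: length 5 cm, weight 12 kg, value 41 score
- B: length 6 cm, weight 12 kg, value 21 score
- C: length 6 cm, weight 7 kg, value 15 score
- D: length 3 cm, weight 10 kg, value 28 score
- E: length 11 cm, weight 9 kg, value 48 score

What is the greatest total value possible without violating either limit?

Feasible sets respecting both limits:
- E: length 11, weight 9, value 48
- A: length 5, weight 12, value 41
- D: length 3, weight 10, value 28
Best: 48 score.

48 score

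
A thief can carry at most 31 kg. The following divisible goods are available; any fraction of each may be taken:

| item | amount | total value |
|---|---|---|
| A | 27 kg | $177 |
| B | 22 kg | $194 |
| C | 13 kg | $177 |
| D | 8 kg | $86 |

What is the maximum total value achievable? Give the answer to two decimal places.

351.18

Take in order of value per unit:
- C (177/13 per unit): all 13 → value 177, running total 177.00
- D (86/8 per unit): all 8 → value 86, running total 263.00
- B (194/22 per unit): 10 of 22 → value 10×194/22 = 88.1818, running total 351.18
Total 351.18.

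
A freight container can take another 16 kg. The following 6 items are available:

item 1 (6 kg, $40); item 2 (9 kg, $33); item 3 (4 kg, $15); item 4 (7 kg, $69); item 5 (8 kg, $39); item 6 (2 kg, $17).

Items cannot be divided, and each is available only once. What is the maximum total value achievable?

This is a 0/1 knapsack; check combinations near the capacity.
- item 1+item 4+item 6: weight 6+7+2=15, value 40+69+17=126
- item 1+item 4: weight 6+7=13, value 40+69=109
- item 4+item 5: weight 7+8=15, value 69+39=108
- item 2+item 4: weight 9+7=16, value 33+69=102
Best: $126.

$126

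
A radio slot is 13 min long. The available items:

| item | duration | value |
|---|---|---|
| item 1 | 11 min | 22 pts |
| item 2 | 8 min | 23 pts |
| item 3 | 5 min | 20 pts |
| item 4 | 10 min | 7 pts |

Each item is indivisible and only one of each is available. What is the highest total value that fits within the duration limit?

Check high-value combinations within 13 min:
- item 2+item 3: duration 8+5=13, value 23+20=43
- item 2: duration 8, value 23
- item 1: duration 11, value 22
Best: 43 pts.

43 pts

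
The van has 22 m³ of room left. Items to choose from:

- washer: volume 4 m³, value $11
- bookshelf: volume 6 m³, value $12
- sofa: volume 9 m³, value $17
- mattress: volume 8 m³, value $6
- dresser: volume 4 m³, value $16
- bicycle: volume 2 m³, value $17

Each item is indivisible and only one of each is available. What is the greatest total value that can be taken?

$62

Check high-value combinations within 22 m³:
- bookshelf+sofa+dresser+bicycle: volume 6+9+4+2=21, value 12+17+16+17=62
- washer+sofa+dresser+bicycle: volume 4+9+4+2=19, value 11+17+16+17=61
- washer+bookshelf+sofa+bicycle: volume 4+6+9+2=21, value 11+12+17+17=57
- washer+bookshelf+dresser+bicycle: volume 4+6+4+2=16, value 11+12+16+17=56
Best: $62.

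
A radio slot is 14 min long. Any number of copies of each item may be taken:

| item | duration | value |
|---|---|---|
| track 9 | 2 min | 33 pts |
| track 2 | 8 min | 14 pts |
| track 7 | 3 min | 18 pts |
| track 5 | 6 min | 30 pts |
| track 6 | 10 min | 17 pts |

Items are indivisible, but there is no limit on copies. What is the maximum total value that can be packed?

231 pts

Best value-per-unit is track 9 at 33/2, and filling with it alone uses duration 7×2=14. No mix of the others beats 7×33 = 231.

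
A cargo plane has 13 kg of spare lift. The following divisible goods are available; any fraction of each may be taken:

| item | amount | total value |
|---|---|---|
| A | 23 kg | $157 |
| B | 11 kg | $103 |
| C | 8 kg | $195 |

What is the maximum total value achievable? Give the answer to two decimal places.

Take in order of value per unit:
- C (195/8 per unit): all 8 → value 195, running total 195.00
- B (103/11 per unit): 5 of 11 → value 5×103/11 = 46.8182, running total 241.82
Total 241.82.

241.82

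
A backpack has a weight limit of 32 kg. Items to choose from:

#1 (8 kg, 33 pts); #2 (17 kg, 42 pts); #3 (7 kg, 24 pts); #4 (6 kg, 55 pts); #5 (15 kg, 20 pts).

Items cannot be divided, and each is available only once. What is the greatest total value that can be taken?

Check high-value combinations within 32 kg:
- #1+#2+#4: weight 8+17+6=31, value 33+42+55=130
- #2+#3+#4: weight 17+7+6=30, value 42+24+55=121
- #1+#3+#4: weight 8+7+6=21, value 33+24+55=112
- #1+#4+#5: weight 8+6+15=29, value 33+55+20=108
- #3+#4+#5: weight 7+6+15=28, value 24+55+20=99
Best: 130 pts.

130 pts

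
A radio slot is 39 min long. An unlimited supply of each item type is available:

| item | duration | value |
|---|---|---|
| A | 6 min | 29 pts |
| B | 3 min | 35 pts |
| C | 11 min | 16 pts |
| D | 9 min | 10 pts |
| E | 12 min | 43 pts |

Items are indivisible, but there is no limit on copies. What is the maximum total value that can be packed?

455 pts

Best value-per-unit is B at 35/3, and filling with it alone uses duration 13×3=39. No mix of the others beats 13×35 = 455.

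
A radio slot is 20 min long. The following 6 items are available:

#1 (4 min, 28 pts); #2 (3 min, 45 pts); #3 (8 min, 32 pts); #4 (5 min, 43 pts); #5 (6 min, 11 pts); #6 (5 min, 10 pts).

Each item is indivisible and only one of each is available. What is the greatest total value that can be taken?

Check high-value combinations within 20 min:
- #1+#2+#3+#4: duration 4+3+8+5=20, value 28+45+32+43=148
- #1+#2+#4+#5: duration 4+3+5+6=18, value 28+45+43+11=127
- #1+#2+#4+#6: duration 4+3+5+5=17, value 28+45+43+10=126
- #2+#3+#4: duration 3+8+5=16, value 45+32+43=120
Best: 148 pts.

148 pts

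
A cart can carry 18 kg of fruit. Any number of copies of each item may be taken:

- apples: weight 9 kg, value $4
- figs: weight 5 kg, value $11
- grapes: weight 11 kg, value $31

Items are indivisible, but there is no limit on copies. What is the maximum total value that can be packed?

$42

Best value-per-unit is grapes at 31/11; filling with it alone gives 1×31 = 31.
Optimal mix: 1×figs + 1×grapes → weight 16, value 42.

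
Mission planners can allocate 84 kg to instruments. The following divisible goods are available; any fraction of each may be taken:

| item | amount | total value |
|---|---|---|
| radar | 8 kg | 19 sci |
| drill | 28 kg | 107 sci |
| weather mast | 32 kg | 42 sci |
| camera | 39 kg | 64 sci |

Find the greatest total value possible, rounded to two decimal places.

Take in order of value per unit:
- drill (107/28 per unit): all 28 → value 107, running total 107.00
- radar (19/8 per unit): all 8 → value 19, running total 126.00
- camera (64/39 per unit): all 39 → value 64, running total 190.00
- weather mast (42/32 per unit): 9 of 32 → value 9×42/32 = 11.8125, running total 201.81
Total 201.81.

201.81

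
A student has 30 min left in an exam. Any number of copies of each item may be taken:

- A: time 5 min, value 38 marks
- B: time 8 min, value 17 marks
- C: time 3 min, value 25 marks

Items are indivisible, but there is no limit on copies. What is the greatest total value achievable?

250 marks

Best value-per-unit is C at 25/3, and filling with it alone uses time 10×3=30. No mix of the others beats 10×25 = 250.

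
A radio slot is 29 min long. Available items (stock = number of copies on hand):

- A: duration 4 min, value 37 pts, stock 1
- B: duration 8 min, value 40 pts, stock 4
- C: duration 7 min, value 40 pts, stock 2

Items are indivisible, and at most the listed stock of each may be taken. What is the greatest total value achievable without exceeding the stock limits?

Top feasible selections:
- 1×A + 1×B + 2×C: duration 26, value 157
- 1×A + 2×B + 1×C: duration 27, value 157
- 1×A + 3×B: duration 28, value 157
- 1×B + 2×C: duration 22, value 120
Best: 157 pts.

157 pts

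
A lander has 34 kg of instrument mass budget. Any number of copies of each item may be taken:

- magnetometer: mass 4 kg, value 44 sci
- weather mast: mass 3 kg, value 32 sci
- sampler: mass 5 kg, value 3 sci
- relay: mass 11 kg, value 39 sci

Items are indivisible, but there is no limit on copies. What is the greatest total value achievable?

372 sci

Best value-per-unit is magnetometer at 44/4; filling with it alone gives 8×44 = 352.
Optimal mix: 7×magnetometer + 2×weather mast → mass 34, value 372.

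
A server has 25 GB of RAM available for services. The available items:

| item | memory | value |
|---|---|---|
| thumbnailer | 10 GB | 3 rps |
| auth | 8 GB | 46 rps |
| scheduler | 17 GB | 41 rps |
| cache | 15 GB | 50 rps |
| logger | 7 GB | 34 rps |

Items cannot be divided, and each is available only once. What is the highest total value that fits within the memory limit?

Check high-value combinations within 25 GB:
- auth+cache: memory 8+15=23, value 46+50=96
- auth+scheduler: memory 8+17=25, value 46+41=87
- cache+logger: memory 15+7=22, value 50+34=84
Best: 96 rps.

96 rps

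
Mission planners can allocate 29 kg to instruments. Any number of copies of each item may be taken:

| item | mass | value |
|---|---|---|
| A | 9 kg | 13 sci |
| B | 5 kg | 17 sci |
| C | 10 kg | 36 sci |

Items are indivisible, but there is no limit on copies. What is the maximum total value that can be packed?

89 sci

Best value-per-unit is C at 36/10; filling with it alone gives 2×36 = 72.
Optimal mix: 1×B + 2×C → mass 25, value 89.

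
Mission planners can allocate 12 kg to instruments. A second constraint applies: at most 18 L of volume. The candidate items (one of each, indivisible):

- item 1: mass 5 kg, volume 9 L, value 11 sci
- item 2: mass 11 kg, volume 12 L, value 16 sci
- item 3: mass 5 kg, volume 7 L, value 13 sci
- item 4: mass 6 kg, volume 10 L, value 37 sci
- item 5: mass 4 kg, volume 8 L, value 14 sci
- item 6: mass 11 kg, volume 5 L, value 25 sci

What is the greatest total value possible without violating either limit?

Feasible sets respecting both limits:
- item 4+item 5: mass 10, volume 18, value 51
- item 3+item 4: mass 11, volume 17, value 50
- item 4: mass 6, volume 10, value 37
- item 3+item 5: mass 9, volume 15, value 27
Best: 51 sci.

51 sci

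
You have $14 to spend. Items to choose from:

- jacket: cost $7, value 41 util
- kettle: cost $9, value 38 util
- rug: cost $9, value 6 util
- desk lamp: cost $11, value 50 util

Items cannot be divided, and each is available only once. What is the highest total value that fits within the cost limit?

Check high-value combinations within $14:
- desk lamp: cost 11, value 50
- jacket: cost 7, value 41
- kettle: cost 9, value 38
- rug: cost 9, value 6
Best: 50 util.

50 util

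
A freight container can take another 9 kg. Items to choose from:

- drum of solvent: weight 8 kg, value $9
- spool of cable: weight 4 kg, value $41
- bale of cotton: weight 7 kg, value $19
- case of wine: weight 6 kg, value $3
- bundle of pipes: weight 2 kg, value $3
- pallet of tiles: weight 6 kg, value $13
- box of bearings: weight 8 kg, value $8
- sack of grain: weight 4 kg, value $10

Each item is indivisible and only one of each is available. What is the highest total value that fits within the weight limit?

Check high-value combinations within 9 kg:
- spool of cable+sack of grain: weight 4+4=8, value 41+10=51
- spool of cable+bundle of pipes: weight 4+2=6, value 41+3=44
- spool of cable: weight 4, value 41
- bale of cotton+bundle of pipes: weight 7+2=9, value 19+3=22
- bale of cotton: weight 7, value 19
Best: $51.

$51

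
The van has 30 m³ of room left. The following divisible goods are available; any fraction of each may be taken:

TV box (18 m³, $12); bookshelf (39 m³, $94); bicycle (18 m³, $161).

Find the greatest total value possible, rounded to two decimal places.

Take in order of value per unit:
- bicycle (161/18 per unit): all 18 → value 161, running total 161.00
- bookshelf (94/39 per unit): 12 of 39 → value 12×94/39 = 28.9231, running total 189.92
Total 189.92.

189.92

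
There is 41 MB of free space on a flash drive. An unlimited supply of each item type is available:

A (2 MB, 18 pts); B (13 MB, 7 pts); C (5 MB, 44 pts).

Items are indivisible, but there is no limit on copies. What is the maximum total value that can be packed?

Best value-per-unit is A at 18/2; filling with it alone gives 20×18 = 360.
Optimal mix: 18×A + 1×C → size 41, value 368.

368 pts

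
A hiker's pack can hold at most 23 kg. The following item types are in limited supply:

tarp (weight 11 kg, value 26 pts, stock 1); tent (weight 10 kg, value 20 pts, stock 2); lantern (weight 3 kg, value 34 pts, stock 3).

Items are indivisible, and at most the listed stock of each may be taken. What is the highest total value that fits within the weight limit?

128 pts

Top feasible selections:
- 1×tarp + 3×lantern: weight 20, value 128
- 1×tent + 3×lantern: weight 19, value 122
- 3×lantern: weight 9, value 102
Best: 128 pts.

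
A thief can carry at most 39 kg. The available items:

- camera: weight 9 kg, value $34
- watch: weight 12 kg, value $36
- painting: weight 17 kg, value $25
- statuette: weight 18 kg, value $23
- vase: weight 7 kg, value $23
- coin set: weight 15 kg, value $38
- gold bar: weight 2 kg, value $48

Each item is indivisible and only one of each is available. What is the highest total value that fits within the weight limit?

$156

Check high-value combinations within 39 kg:
- camera+watch+coin set+gold bar: weight 9+12+15+2=38, value 34+36+38+48=156
- watch+vase+coin set+gold bar: weight 12+7+15+2=36, value 36+23+38+48=145
- camera+vase+coin set+gold bar: weight 9+7+15+2=33, value 34+23+38+48=143
- camera+watch+vase+gold bar: weight 9+12+7+2=30, value 34+36+23+48=141
Best: $156.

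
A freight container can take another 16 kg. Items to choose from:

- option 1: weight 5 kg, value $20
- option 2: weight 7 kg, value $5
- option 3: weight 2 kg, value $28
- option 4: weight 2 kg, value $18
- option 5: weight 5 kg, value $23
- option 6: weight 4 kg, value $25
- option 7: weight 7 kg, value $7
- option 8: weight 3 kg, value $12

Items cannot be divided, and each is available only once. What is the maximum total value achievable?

$106

This is a 0/1 knapsack; check combinations near the capacity.
- option 3+option 4+option 5+option 6+option 8: weight 2+2+5+4+3=16, value 28+18+23+25+12=106
- option 1+option 3+option 4+option 6+option 8: weight 5+2+2+4+3=16, value 20+28+18+25+12=103
- option 1+option 3+option 5+option 6: weight 5+2+5+4=16, value 20+28+23+25=96
- option 3+option 4+option 5+option 6: weight 2+2+5+4=13, value 28+18+23+25=94
Best: $106.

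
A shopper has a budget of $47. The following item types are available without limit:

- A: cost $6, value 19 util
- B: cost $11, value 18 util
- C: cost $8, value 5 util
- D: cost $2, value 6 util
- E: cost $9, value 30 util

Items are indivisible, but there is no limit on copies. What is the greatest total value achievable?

156 util

Best value-per-unit is E at 30/9; filling with it alone gives 5×30 = 150.
Optimal mix: 1×D + 5×E → cost 47, value 156.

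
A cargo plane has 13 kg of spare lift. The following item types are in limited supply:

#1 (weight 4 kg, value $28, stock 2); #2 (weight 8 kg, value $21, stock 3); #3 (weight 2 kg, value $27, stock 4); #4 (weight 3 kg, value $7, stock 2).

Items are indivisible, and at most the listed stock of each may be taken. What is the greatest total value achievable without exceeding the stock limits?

$136

Best selections within weight 13 and stock limits:
- 1×#1 + 4×#3: weight 12, value 136
- 1×#1 + 3×#3 + 1×#4: weight 13, value 116
Best: $136.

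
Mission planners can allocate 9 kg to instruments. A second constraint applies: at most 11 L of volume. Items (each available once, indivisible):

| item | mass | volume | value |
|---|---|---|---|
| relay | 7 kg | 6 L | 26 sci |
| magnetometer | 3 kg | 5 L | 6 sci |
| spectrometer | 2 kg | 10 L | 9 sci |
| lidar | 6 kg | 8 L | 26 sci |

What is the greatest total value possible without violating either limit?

Feasible sets respecting both limits:
- relay: mass 7, volume 6, value 26
- lidar: mass 6, volume 8, value 26
- spectrometer: mass 2, volume 10, value 9
- magnetometer: mass 3, volume 5, value 6
Best: 26 sci.

26 sci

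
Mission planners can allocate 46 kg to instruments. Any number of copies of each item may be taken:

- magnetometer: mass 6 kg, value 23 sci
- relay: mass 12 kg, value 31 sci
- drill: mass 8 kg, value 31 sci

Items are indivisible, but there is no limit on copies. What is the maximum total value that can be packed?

178 sci

Best value-per-unit is drill at 31/8; filling with it alone gives 5×31 = 155.
Optimal mix: 1×magnetometer + 5×drill → mass 46, value 178.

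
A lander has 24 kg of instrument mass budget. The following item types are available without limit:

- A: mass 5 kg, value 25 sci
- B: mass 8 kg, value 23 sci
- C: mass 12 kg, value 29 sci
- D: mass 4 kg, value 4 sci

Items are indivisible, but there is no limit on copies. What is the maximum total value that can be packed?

Best value-per-unit is A at 25/5; filling with it alone gives 4×25 = 100.
Optimal mix: 4×A + 1×D → mass 24, value 104.

104 sci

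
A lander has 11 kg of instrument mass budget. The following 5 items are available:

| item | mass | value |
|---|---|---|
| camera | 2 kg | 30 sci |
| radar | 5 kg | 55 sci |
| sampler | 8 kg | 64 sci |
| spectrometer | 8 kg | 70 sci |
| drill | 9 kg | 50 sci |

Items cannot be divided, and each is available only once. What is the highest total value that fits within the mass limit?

100 sci

Check high-value combinations within 11 kg:
- camera+spectrometer: mass 2+8=10, value 30+70=100
- camera+sampler: mass 2+8=10, value 30+64=94
- camera+radar: mass 2+5=7, value 30+55=85
Best: 100 sci.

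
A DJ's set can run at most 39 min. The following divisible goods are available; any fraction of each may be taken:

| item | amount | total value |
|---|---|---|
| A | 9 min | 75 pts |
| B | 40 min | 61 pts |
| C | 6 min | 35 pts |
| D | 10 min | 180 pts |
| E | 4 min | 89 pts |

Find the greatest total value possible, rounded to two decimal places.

Take in order of value per unit:
- E (89/4 per unit): all 4 → value 89, running total 89.00
- D (180/10 per unit): all 10 → value 180, running total 269.00
- A (75/9 per unit): all 9 → value 75, running total 344.00
- C (35/6 per unit): all 6 → value 35, running total 379.00
- B (61/40 per unit): 10 of 40 → value 10×61/40 = 15.2500, running total 394.25
Total 394.25.

394.25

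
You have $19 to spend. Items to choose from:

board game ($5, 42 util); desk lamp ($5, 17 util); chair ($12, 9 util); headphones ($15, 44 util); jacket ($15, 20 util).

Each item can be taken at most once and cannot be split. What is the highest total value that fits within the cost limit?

59 util

Check high-value combinations within $19:
- board game+desk lamp: cost 5+5=10, value 42+17=59
- board game+chair: cost 5+12=17, value 42+9=51
- headphones: cost 15, value 44
Best: 59 util.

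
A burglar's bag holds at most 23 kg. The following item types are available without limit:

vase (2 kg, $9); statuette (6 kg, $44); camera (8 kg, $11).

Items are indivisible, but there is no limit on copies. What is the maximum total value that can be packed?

$150

Best value-per-unit is statuette at 44/6; filling with it alone gives 3×44 = 132.
Optimal mix: 2×vase + 3×statuette → weight 22, value 150.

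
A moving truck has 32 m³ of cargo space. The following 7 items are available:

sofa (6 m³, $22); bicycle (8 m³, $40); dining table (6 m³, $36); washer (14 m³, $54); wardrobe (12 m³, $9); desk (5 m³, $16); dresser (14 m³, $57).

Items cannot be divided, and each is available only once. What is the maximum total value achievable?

This is a 0/1 knapsack; check combinations near the capacity.
- bicycle+dining table+dresser: volume 8+6+14=28, value 40+36+57=133
- sofa+dining table+desk+dresser: volume 6+6+5+14=31, value 22+36+16+57=131
- bicycle+dining table+washer: volume 8+6+14=28, value 40+36+54=130
- sofa+dining table+washer+desk: volume 6+6+14+5=31, value 22+36+54+16=128
Best: $133.

$133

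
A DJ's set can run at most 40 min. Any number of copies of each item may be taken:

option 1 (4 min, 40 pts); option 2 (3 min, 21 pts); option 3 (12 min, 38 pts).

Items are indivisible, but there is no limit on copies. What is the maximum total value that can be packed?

Best value-per-unit is option 1 at 40/4, and filling with it alone uses duration 10×4=40. No mix of the others beats 10×40 = 400.

400 pts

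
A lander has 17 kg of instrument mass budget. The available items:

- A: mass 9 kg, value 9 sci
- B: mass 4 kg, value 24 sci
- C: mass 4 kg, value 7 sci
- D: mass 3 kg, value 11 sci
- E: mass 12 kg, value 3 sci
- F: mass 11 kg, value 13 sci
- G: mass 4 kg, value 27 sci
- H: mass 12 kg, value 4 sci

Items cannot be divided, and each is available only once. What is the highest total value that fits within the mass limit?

Check high-value combinations within 17 kg:
- B+C+D+G: mass 4+4+3+4=15, value 24+7+11+27=69
- B+D+G: mass 4+3+4=11, value 24+11+27=62
- A+B+G: mass 9+4+4=17, value 9+24+27=60
- B+C+G: mass 4+4+4=12, value 24+7+27=58
Best: 69 sci.

69 sci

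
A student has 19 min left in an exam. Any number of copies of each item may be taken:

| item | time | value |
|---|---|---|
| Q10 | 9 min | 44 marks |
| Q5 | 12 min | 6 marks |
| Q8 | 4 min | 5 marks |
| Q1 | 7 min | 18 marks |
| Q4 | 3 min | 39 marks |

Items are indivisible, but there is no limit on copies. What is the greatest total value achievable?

Best value-per-unit is Q4 at 39/3, and filling with it alone uses time 6×3=18. No mix of the others beats 6×39 = 234.

234 marks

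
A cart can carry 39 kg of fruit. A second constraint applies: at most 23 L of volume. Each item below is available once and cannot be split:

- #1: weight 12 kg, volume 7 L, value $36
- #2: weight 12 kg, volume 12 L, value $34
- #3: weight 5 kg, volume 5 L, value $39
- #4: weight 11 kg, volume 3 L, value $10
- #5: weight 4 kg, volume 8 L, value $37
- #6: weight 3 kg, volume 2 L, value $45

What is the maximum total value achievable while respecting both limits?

$157

Feasible sets respecting both limits:
- #1+#3+#5+#6: weight 24, volume 22, value 157
- #3+#4+#5+#6: weight 23, volume 18, value 131
- #1+#3+#4+#6: weight 31, volume 17, value 130
- #2+#3+#4+#6: weight 31, volume 22, value 128
Best: $157.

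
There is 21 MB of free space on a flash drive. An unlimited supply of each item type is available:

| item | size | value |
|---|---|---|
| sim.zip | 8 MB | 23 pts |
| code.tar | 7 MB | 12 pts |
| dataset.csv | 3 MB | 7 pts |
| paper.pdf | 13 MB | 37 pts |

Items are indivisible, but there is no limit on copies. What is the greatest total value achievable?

Best value-per-unit is sim.zip at 23/8; filling with it alone gives 2×23 = 46.
Optimal mix: 1×sim.zip + 1×paper.pdf → size 21, value 60.

60 pts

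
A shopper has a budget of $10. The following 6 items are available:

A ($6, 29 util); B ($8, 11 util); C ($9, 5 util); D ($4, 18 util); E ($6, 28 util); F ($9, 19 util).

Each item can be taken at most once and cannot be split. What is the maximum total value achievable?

Check high-value combinations within $10:
- A+D: cost 6+4=10, value 29+18=47
- D+E: cost 4+6=10, value 18+28=46
- A: cost 6, value 29
Best: 47 util.

47 util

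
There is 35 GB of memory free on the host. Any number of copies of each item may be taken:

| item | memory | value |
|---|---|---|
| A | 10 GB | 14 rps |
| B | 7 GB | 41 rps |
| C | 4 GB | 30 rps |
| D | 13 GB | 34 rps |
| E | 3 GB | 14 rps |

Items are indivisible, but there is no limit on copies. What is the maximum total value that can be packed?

Best value-per-unit is C at 30/4; filling with it alone gives 8×30 = 240.
Optimal mix: 8×C + 1×E → memory 35, value 254.

254 rps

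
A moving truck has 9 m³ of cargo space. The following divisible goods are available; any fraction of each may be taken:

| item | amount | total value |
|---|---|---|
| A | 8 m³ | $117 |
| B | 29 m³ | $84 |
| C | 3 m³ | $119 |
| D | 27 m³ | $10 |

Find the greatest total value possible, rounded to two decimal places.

Take in order of value per unit:
- C (119/3 per unit): all 3 → value 119, running total 119.00
- A (117/8 per unit): 6 of 8 → value 6×117/8 = 87.7500, running total 206.75
Total 206.75.

206.75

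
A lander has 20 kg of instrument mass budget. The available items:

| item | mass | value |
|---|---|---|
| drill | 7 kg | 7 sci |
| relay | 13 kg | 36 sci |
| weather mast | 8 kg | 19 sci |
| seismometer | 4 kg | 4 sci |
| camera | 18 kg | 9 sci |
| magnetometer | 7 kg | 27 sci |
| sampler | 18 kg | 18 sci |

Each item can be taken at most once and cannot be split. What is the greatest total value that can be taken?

63 sci

This is a 0/1 knapsack; check combinations near the capacity.
- relay+magnetometer: mass 13+7=20, value 36+27=63
- weather mast+seismometer+magnetometer: mass 8+4+7=19, value 19+4+27=50
- weather mast+magnetometer: mass 8+7=15, value 19+27=46
- drill+relay: mass 7+13=20, value 7+36=43
- relay+seismometer: mass 13+4=17, value 36+4=40
Best: 63 sci.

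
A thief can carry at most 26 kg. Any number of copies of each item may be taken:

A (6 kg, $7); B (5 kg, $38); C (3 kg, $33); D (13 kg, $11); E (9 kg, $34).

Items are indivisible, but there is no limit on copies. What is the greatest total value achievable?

$269

Best value-per-unit is C at 33/3; filling with it alone gives 8×33 = 264.
Optimal mix: 1×B + 7×C → weight 26, value 269.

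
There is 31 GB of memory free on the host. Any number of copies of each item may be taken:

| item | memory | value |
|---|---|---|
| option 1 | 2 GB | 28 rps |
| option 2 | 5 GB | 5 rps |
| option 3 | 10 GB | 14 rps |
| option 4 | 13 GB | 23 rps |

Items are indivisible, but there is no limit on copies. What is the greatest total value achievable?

420 rps

Best value-per-unit is option 1 at 28/2, and filling with it alone uses memory 15×2=30. No mix of the others beats 15×28 = 420.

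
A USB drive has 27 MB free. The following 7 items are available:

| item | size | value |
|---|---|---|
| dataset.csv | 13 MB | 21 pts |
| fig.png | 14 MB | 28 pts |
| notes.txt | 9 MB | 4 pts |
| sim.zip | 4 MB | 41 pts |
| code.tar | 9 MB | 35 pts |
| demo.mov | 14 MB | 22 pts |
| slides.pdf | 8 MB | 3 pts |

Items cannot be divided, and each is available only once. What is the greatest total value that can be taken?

Check high-value combinations within 27 MB:
- fig.png+sim.zip+code.tar: size 14+4+9=27, value 28+41+35=104
- sim.zip+code.tar+demo.mov: size 4+9+14=27, value 41+35+22=98
- dataset.csv+sim.zip+code.tar: size 13+4+9=26, value 21+41+35=97
- notes.txt+sim.zip+code.tar: size 9+4+9=22, value 4+41+35=80
- sim.zip+code.tar+slides.pdf: size 4+9+8=21, value 41+35+3=79
Best: 104 pts.

104 pts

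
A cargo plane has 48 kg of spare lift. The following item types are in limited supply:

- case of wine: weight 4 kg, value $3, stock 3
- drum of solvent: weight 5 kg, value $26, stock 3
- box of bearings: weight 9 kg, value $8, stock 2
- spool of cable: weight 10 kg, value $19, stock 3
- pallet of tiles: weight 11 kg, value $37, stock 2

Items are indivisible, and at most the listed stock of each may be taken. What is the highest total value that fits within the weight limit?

$171

Top feasible selections:
- 3×drum of solvent + 1×spool of cable + 2×pallet of tiles: weight 47, value 171
- 3×drum of solvent + 1×box of bearings + 2×pallet of tiles: weight 46, value 160
- 2×case of wine + 3×drum of solvent + 2×pallet of tiles: weight 45, value 158
Best: $171.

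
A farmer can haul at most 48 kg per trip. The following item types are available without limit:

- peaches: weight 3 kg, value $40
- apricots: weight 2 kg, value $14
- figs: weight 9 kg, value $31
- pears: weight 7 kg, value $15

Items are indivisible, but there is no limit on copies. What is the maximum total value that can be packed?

Best value-per-unit is peaches at 40/3, and filling with it alone uses weight 16×3=48. No mix of the others beats 16×40 = 640.

$640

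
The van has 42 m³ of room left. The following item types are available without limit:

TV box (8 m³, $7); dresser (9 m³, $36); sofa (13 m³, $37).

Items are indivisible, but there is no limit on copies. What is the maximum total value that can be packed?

Best value-per-unit is dresser at 36/9; filling with it alone gives 4×36 = 144.
Optimal mix: 3×dresser + 1×sofa → volume 40, value 145.

$145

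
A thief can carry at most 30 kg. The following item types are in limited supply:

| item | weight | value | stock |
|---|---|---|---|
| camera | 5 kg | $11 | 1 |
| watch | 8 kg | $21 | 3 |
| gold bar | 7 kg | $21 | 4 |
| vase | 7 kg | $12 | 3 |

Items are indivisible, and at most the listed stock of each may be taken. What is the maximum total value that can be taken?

$84

Best selections within weight 30 and stock limits:
- 4×gold bar: weight 28, value 84
- 1×watch + 3×gold bar: weight 29, value 84
- 2×watch + 2×gold bar: weight 30, value 84
Best: $84.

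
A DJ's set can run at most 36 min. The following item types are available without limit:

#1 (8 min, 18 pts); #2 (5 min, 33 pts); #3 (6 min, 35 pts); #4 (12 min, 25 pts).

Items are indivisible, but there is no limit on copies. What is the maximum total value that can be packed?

233 pts

Best value-per-unit is #2 at 33/5; filling with it alone gives 7×33 = 231.
Optimal mix: 6×#2 + 1×#3 → duration 36, value 233.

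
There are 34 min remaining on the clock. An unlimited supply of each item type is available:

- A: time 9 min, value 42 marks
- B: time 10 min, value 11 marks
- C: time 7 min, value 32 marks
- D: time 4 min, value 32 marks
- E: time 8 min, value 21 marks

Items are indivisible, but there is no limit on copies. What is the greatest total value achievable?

Best value-per-unit is D at 32/4, and filling with it alone uses time 8×4=32. No mix of the others beats 8×32 = 256.

256 marks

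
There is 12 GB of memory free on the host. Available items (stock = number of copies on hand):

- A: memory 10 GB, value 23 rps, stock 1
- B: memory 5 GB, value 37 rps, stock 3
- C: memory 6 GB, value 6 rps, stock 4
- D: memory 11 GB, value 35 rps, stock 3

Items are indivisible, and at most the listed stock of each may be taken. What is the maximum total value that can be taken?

Best selections within memory 12 and stock limits:
- 2×B: memory 10, value 74
- 1×B + 1×C: memory 11, value 43
Best: 74 rps.

74 rps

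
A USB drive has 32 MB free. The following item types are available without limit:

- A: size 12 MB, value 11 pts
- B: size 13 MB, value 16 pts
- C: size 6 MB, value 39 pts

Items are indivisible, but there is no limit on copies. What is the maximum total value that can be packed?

Best value-per-unit is C at 39/6, and filling with it alone uses size 5×6=30. No mix of the others beats 5×39 = 195.

195 pts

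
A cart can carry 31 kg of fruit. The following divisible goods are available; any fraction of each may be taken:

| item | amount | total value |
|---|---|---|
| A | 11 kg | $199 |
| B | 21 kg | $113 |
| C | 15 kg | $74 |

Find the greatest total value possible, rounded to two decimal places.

Take in order of value per unit:
- A (199/11 per unit): all 11 → value 199, running total 199.00
- B (113/21 per unit): 20 of 21 → value 20×113/21 = 107.6190, running total 306.62
Total 306.62.

306.62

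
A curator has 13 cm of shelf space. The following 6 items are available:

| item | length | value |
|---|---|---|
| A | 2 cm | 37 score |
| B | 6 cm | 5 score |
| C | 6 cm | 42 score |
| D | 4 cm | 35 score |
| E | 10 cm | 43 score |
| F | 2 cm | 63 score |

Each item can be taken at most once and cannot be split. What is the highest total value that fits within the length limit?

142 score

Check high-value combinations within 13 cm:
- A+C+F: length 2+6+2=10, value 37+42+63=142
- C+D+F: length 6+4+2=12, value 42+35+63=140
- A+D+F: length 2+4+2=8, value 37+35+63=135
- A+C+D: length 2+6+4=12, value 37+42+35=114
- E+F: length 10+2=12, value 43+63=106
Best: 142 score.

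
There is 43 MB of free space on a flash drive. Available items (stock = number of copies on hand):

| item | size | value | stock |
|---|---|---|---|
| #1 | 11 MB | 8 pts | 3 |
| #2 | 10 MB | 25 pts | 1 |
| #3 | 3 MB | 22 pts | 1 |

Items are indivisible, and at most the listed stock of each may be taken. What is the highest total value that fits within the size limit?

Best selections within size 43 and stock limits:
- 2×#1 + 1×#2 + 1×#3: size 35, value 63
- 1×#1 + 1×#2 + 1×#3: size 24, value 55
Best: 63 pts.

63 pts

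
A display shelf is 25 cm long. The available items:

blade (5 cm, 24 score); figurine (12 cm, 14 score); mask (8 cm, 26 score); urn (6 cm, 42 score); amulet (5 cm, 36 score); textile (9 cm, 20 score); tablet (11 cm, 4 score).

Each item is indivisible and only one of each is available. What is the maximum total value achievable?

This is a 0/1 knapsack; check combinations near the capacity.
- blade+mask+urn+amulet: length 5+8+6+5=24, value 24+26+42+36=128
- blade+urn+amulet+textile: length 5+6+5+9=25, value 24+42+36+20=122
- mask+urn+amulet: length 8+6+5=19, value 26+42+36=104
- blade+urn+amulet: length 5+6+5=16, value 24+42+36=102
Best: 128 score.

128 score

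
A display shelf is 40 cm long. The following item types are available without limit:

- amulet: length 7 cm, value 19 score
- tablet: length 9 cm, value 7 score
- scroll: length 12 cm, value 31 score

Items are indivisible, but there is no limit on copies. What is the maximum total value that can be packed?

107 score

Best value-per-unit is amulet at 19/7; filling with it alone gives 5×19 = 95.
Optimal mix: 4×amulet + 1×scroll → length 40, value 107.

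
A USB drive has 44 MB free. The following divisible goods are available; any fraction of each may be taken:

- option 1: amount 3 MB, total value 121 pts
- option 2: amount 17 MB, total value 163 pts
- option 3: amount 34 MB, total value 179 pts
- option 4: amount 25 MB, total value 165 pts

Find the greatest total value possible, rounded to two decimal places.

442.40

Take in order of value per unit:
- option 1 (121/3 per unit): all 3 → value 121, running total 121.00
- option 2 (163/17 per unit): all 17 → value 163, running total 284.00
- option 4 (165/25 per unit): 24 of 25 → value 24×165/25 = 158.4000, running total 442.40
Total 442.40.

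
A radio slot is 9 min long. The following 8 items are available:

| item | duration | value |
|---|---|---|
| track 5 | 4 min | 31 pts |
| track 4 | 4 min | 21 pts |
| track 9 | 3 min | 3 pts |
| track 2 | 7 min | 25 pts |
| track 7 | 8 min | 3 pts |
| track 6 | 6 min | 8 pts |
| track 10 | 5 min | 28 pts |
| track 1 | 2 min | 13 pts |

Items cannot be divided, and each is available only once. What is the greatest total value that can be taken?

59 pts

Check high-value combinations within 9 min:
- track 5+track 10: duration 4+5=9, value 31+28=59
- track 5+track 4: duration 4+4=8, value 31+21=52
- track 4+track 10: duration 4+5=9, value 21+28=49
- track 5+track 9+track 1: duration 4+3+2=9, value 31+3+13=47
- track 5+track 1: duration 4+2=6, value 31+13=44
Best: 59 pts.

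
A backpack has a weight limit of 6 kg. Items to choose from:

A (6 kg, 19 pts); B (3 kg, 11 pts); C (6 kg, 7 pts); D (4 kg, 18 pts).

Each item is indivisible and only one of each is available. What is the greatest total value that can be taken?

19 pts

Check high-value combinations within 6 kg:
- A: weight 6, value 19
- D: weight 4, value 18
- B: weight 3, value 11
- C: weight 6, value 7
Best: 19 pts.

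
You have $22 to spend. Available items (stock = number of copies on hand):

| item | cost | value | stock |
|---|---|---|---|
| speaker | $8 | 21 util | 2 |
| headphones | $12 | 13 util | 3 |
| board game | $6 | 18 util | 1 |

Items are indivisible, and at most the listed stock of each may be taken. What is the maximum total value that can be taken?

Top feasible selections:
- 2×speaker + 1×board game: cost 22, value 60
- 2×speaker: cost 16, value 42
- 1×speaker + 1×board game: cost 14, value 39
Best: 60 util.

60 util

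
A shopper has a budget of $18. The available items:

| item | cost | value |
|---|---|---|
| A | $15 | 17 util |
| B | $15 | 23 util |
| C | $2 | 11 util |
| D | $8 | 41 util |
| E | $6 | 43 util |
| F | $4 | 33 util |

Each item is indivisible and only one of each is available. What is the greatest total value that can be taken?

117 util

Check high-value combinations within $18:
- D+E+F: cost 8+6+4=18, value 41+43+33=117
- C+D+E: cost 2+8+6=16, value 11+41+43=95
- C+E+F: cost 2+6+4=12, value 11+43+33=87
- C+D+F: cost 2+8+4=14, value 11+41+33=85
Best: 117 util.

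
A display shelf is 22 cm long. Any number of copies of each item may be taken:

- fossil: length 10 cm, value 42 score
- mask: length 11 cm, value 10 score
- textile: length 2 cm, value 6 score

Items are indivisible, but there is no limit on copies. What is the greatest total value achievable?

90 score

Best value-per-unit is fossil at 42/10; filling with it alone gives 2×42 = 84.
Optimal mix: 2×fossil + 1×textile → length 22, value 90.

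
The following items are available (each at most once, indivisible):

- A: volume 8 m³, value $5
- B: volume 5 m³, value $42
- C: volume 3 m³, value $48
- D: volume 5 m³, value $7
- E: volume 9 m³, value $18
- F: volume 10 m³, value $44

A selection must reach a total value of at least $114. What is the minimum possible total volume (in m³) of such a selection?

Subsets with value ≥ 114, sorted by total volume:
- B+C+F: volume 18, value 134
- B+C+D+E: volume 22, value 115
- B+C+D+F: volume 23, value 141
- A+B+C+F: volume 26, value 139
Minimum volume: 18 m³.

18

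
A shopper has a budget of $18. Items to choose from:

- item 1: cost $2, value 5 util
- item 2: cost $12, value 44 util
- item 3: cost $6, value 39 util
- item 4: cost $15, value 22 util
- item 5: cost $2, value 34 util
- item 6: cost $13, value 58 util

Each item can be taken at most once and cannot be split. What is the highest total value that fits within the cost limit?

97 util

This is a 0/1 knapsack; check combinations near the capacity.
- item 1+item 5+item 6: cost 2+2+13=17, value 5+34+58=97
- item 5+item 6: cost 2+13=15, value 34+58=92
- item 1+item 2+item 5: cost 2+12+2=16, value 5+44+34=83
Best: 97 util.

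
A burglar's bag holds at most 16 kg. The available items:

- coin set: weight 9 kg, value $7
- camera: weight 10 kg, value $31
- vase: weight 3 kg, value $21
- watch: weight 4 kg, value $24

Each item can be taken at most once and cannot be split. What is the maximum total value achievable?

$55

This is a 0/1 knapsack; check combinations near the capacity.
- camera+watch: weight 10+4=14, value 31+24=55
- camera+vase: weight 10+3=13, value 31+21=52
- coin set+vase+watch: weight 9+3+4=16, value 7+21+24=52
- vase+watch: weight 3+4=7, value 21+24=45
- camera: weight 10, value 31
Best: $55.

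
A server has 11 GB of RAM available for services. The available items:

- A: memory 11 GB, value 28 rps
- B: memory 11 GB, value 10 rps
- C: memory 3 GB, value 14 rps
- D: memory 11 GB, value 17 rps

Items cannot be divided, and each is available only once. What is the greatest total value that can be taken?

This is a 0/1 knapsack; check combinations near the capacity.
- A: memory 11, value 28
- D: memory 11, value 17
- C: memory 3, value 14
- B: memory 11, value 10
Best: 28 rps.

28 rps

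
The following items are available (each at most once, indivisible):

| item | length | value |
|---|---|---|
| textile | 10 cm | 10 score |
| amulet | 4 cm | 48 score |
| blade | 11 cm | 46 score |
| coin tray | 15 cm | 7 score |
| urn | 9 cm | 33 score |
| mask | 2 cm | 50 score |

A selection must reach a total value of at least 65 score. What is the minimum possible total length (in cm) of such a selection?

Subsets with value ≥ 65, sorted by total length:
- amulet+mask: length 6, value 98
- urn+mask: length 11, value 83
Minimum length: 6 cm.

6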